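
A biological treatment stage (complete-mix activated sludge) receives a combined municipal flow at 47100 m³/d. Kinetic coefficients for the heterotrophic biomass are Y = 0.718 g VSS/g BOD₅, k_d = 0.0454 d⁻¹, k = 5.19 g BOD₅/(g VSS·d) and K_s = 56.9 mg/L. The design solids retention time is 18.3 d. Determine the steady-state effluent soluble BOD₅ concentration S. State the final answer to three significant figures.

S ≈ 1.57 mg/L

Effluent substrate depends only on kinetics and SRT: S = K_s(1 + k_d θ_c) / [θ_c(Yk − k_d) − 1] = 56.9 × (1 + 0.0454 × 18.3) / [18.3 × (0.718 × 5.19 − 0.0454) − 1] = 104.2 / 66.36 = 1.570 mg/L.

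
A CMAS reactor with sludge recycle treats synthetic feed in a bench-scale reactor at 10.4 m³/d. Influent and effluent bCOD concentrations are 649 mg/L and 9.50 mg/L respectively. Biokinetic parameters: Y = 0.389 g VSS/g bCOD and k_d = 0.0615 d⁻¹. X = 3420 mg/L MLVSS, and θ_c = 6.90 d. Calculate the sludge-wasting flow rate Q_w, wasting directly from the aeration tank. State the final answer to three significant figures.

Q_w ≈ 0.531 m³/d

Steady-state biomass mass balance: V·X·(1 + k_d·θ_c) = Y·Q·(S₀ − S)·θ_c, so V = 0.389 × 10.4 × (649 − 9.50) × 6.90 / [3420 × (1 + 0.0615 × 6.90)] = 1.79×10^4 / 4871 = 3.665 m³.
With mixed-liquor wasting, θ_c = V/Q_w, so Q_w = V/θ_c = 3.665/6.90 = 0.5311 m³/d.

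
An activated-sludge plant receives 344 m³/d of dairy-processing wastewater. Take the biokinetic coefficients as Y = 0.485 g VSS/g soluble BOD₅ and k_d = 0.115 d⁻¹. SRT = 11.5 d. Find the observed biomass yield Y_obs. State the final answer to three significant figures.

Observed yield with endogenous decay: Y_obs = Y / (1 + k_d·θ_c) = 0.485 / (1 + 0.115 × 11.5) = 0.485 / 2.322 = 0.2088 g VSS/g soluble BOD₅.

Y_obs ≈ 0.209 g VSS/g soluble BOD₅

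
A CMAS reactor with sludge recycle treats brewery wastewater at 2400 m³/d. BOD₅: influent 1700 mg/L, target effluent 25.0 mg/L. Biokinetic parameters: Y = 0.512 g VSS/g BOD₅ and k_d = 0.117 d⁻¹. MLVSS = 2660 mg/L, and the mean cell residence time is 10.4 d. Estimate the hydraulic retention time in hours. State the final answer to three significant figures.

τ ≈ 36.3 h

From the SRT design equation V = Y Q (S₀−S) θ_c / [X (1 + k_d θ_c)] = 0.512 × 2400 × (1700 − 25.0) × 10.4 / [2660 × (1 + 0.117 × 10.4)] = 2.14×10^7 / 5897 = 3630 m³.
τ = V/Q = 3630/2400 = 1.513 d, or 36.30 h.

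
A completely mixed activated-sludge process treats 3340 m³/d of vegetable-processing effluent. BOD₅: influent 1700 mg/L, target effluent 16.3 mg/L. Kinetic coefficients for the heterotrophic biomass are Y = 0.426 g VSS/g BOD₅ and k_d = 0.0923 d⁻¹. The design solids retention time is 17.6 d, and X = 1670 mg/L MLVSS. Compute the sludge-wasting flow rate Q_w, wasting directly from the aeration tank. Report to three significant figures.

Steady-state biomass mass balance: V·X·(1 + k_d·θ_c) = Y·Q·(S₀ − S)·θ_c, so V = 0.426 × 3340 × (1700 − 16.3) × 17.6 / [1670 × (1 + 0.0923 × 17.6)] = 4.22×10^7 / 4383 = 9620 m³.
With mixed-liquor wasting, θ_c = V/Q_w, so Q_w = V/θ_c = 9620/17.6 = 546.6 m³/d.

Q_w ≈ 547 m³/d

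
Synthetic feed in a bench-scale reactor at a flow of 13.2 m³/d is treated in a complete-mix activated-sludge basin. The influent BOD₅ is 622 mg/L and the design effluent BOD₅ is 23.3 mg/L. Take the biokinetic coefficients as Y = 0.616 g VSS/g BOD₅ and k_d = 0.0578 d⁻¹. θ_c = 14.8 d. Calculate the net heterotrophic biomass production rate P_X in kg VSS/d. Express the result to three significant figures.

P_X ≈ 2.62 kg VSS/d

The observed yield is Y_obs = Y/(1 + k_d·θ_c) = 0.616 / (1 + 0.0578 × 14.8) = 0.616 / 1.855 = 0.3320 g VSS per g BOD₅ removed.
Q·(S₀ − S) = 13.2 × (622 − 23.3) × 10⁻³ = 7.903 kg/d removed.
Net biomass production P_X = Y_obs × Q·(S₀ − S) = 0.3320 × 7.903 = 2.624 kg VSS/d.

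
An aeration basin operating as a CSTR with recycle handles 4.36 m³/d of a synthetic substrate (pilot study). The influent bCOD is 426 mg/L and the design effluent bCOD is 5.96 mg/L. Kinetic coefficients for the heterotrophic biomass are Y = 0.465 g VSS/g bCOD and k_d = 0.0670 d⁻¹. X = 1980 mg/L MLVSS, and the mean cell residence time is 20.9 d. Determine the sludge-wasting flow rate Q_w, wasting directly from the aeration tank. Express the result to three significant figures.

Q_w ≈ 0.179 m³/d

From the SRT design equation V = Y Q (S₀−S) θ_c / [X (1 + k_d θ_c)] = 0.465 × 4.36 × (426 − 5.96) × 20.9 / [1980 × (1 + 0.0670 × 20.9)] = 1.78×10^4 / 4753 = 3.745 m³.
Wasting from the aeration tank: Q_w = V / θ_c = 3.745 / 20.9 = 0.1792 m³/d.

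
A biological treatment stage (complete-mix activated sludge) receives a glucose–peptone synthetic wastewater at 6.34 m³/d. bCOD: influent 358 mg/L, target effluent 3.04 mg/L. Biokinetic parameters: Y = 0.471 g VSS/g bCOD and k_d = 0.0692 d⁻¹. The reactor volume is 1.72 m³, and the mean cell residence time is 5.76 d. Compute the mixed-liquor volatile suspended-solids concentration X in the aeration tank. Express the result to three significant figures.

X = Y·Q·ΔS·θ_c / [V·(1 + k_d θ_c)] = 0.471 × 6.34 × (358 − 3.04) × 5.76 / [1.72 × (1 + 0.0692 × 5.76)] = 2538 mg/L.

X ≈ 2540 mg/L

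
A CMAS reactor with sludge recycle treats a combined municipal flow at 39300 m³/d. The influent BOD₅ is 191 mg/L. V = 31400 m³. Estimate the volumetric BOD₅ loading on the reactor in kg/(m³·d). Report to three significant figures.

L_v ≈ 0.239 kg BOD₅/(m³·d)

Applied BOD₅ load per unit volume = Q·S₀/V = (39300 × 191/1000)/31400 = 0.2391 kg BOD₅·m⁻³·d⁻¹.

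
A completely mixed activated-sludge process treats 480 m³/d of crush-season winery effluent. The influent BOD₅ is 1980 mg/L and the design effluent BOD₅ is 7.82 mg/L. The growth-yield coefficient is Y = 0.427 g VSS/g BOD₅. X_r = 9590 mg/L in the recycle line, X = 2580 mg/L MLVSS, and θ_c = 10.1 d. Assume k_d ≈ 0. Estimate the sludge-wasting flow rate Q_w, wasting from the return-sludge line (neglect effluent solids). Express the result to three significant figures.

Q_w ≈ 42.1 m³/d

With k_d = 0 the design equation reduces to V = Y Q (S₀−S) θ_c / X = 0.427 × 480 × (1980 − 7.82) × 10.1 / 2580 = 1582 m³.
θ_c = V·X/(Q_w·X_r) when wasting from the recycle, so Q_w = V·X/(θ_c·X_r) = 1582 × 2580 / (10.1 × 9590) = 42.15 m³/d.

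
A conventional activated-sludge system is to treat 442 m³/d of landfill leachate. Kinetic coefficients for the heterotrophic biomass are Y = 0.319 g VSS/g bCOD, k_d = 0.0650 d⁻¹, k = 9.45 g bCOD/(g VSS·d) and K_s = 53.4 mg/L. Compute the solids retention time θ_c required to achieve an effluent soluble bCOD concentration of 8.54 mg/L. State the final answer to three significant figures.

θ_c ≈ 2.85 d

Specific growth rate at S = 8.54 mg/L: μ = YkS/(K_s+S) = 0.319·9.45·8.54/(53.4+8.54) = 0.4156 d⁻¹.
1/θ_c = 0.4156 − 0.0650 = 0.3506 d⁻¹, so θ_c = 2.852 d.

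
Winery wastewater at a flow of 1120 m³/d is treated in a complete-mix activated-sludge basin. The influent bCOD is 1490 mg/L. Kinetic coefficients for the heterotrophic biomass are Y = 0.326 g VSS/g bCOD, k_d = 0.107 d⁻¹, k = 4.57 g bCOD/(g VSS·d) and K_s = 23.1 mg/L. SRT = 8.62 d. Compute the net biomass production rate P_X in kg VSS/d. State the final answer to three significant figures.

P_X ≈ 282 kg VSS/d

From the Monod/SRT balance for a CMAS, S = K_s·(1+k_d θ_c)/[θ_c·(Y k − k_d) − 1] = 23.1 × (1 + 0.107 × 8.62) / [8.62 × (0.326 × 4.57 − 0.107) − 1] = 44.41 / 10.92 = 4.067 mg/L.
Correct the yield for decay: Y_obs = Y/(1 + k_d θ_c) = 0.326 / (1 + 0.107 × 8.62) = 0.326 / 1.922 = 0.1696.
ΔS = 1490 − 4.07 = 1486 mg/L, so the substrate removal rate is 1120 × 1486/1000 = 1664 kg bCOD/d.
Net biomass production P_X = Y_obs × Q·(S₀ − S) = 0.1696 × 1664 = 282.2 kg VSS/d.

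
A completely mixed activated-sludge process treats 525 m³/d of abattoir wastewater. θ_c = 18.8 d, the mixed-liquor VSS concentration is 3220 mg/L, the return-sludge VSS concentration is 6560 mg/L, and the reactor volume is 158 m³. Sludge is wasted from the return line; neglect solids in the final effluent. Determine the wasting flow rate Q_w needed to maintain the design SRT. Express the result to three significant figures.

θ_c = V·X/(Q_w·X_r) when wasting from the recycle, so Q_w = V·X/(θ_c·X_r) = 158.0 × 3220 / (18.8 × 6560) = 4.125 m³/d.

Q_w ≈ 4.13 m³/d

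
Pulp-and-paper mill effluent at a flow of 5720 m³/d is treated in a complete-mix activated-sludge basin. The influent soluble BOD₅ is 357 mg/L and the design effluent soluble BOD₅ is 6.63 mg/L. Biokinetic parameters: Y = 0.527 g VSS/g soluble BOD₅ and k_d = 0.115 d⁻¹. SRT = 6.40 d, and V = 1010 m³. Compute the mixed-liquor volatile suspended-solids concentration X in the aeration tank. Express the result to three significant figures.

X = Y·Q·ΔS·θ_c / [V·(1 + k_d θ_c)] = 0.527 × 5720 × (357 − 6.63) × 6.40 / [1010 × (1 + 0.115 × 6.40)] = 3855 mg/L.

X ≈ 3860 mg/L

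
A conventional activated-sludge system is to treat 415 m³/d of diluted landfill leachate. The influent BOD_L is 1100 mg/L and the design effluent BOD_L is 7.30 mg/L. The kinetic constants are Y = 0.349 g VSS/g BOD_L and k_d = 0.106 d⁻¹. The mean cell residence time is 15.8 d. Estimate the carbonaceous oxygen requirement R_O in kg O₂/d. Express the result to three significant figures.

R_O ≈ 369 kg O₂/d

Observed yield with endogenous decay: Y_obs = Y / (1 + k_d·θ_c) = 0.349 / (1 + 0.106 × 15.8) = 0.349 / 2.675 = 0.1305 g VSS/g BOD_L.
Q·(S₀ − S) = 415 × (1100 − 7.30) × 10⁻³ = 453.5 kg/d removed.
Biomass synthesised: P_X = Y_obs × 453.5 = 59.17 kg VSS/d.
R_O = Q·ΔS − 1.42 P_X = 453.5 − 84.02 = 369.5 kg O₂/d.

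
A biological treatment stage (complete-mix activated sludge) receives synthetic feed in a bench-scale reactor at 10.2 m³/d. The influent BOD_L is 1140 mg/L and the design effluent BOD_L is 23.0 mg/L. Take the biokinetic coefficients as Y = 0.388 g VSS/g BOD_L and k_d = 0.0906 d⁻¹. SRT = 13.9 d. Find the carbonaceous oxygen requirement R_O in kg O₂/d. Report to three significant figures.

R_O ≈ 8.62 kg O₂/d

Observed yield with endogenous decay: Y_obs = Y / (1 + k_d·θ_c) = 0.388 / (1 + 0.0906 × 13.9) = 0.388 / 2.259 = 0.1717 g VSS/g BOD_L.
Substrate removed = Q·(S₀ − S) = 10.2 m³/d × (1140 − 23.0) g/m³ = 1.14×10^4 g/d = 11.39 kg/d.
P_X = Y_obs·Q·(S₀ − S) = 0.1717 × 11.39 = 1.957 kg VSS/d.
R_O = Q·ΔS − 1.42 P_X = 11.39 − 2.778 = 8.615 kg O₂/d.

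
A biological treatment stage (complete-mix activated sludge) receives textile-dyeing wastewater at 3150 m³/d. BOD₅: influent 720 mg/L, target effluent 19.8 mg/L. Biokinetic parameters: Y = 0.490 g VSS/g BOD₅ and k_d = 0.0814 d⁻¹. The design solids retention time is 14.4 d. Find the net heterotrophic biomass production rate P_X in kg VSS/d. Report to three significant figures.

Correct the yield for decay: Y_obs = Y/(1 + k_d θ_c) = 0.490 / (1 + 0.0814 × 14.4) = 0.490 / 2.172 = 0.2256.
Substrate removed = Q·(S₀ − S) = 3150 m³/d × (720 − 19.8) g/m³ = 2.21×10^6 g/d = 2206 kg/d.
P_X = Y_obs · Q(S₀ − S) = 0.2256 × 2206 = 497.6 kg VSS/d.

P_X ≈ 498 kg VSS/d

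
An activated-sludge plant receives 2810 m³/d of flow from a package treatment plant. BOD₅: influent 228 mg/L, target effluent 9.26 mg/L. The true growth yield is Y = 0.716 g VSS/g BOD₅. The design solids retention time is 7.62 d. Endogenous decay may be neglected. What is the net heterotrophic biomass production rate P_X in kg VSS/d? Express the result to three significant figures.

Since k_d ≈ 0, Y_obs = Y = 0.716 g VSS/g BOD₅.
Mass of BOD₅ removed per day: Q(S₀ − S) = 2810 × 218.7 g/m³ = 614.7 kg/d.
So the net sludge growth is P_X = 0.7160 × 614.7 = 440.1 kg VSS/d.

P_X ≈ 440 kg VSS/d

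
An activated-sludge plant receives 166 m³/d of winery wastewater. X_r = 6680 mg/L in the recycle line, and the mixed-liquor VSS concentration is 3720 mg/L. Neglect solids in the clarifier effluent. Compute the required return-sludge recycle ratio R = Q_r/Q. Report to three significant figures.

R = Q_r/Q = X/(X_r − X) = 3720 / (6680 − 3720) = 1.257.

R ≈ 1.26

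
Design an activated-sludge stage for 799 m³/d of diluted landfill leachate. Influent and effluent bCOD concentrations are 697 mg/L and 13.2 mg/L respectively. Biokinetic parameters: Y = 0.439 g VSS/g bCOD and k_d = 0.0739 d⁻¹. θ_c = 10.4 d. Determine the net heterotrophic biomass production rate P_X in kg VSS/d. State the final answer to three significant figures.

P_X ≈ 136 kg VSS/d

Y_obs = Y / (1 + k_d θ_c) = 0.439 / (1 + 0.0739 × 10.4) = 0.439 / 1.769 = 0.2482.
Q·(S₀ − S) = 799 × (697 − 13.2) × 10⁻³ = 546.4 kg/d removed.
Net biomass production P_X = Y_obs × Q·(S₀ − S) = 0.2482 × 546.4 = 135.6 kg VSS/d.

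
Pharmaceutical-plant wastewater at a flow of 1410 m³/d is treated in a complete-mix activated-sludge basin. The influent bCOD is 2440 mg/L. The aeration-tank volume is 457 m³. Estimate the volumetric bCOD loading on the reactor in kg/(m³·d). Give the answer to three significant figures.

Volumetric loading L_v = Q·S₀ / V = 1410 × 2440 g/m³ / 457.0 m³ = 7528 g/(m³·d) = 7.528 kg bCOD/(m³·d).

L_v ≈ 7.53 kg bCOD/(m³·d)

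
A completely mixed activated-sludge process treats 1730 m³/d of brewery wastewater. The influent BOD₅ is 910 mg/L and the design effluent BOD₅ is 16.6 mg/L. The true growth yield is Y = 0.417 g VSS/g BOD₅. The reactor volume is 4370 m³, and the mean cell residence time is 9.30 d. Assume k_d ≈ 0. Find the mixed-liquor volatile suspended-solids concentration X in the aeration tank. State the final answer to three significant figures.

X ≈ 1370 mg/L

Without decay, X = Y Q (S₀−S) θ_c / V = 0.417 × 1730 × (910 − 16.6) × 9.30 / 4370 = 1372 mg/L.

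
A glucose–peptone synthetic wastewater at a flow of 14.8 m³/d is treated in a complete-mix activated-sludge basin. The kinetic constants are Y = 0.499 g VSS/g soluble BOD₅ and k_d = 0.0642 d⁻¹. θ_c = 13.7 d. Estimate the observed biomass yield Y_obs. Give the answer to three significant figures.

Correct the yield for decay: Y_obs = Y/(1 + k_d θ_c) = 0.499 / (1 + 0.0642 × 13.7) = 0.499 / 1.880 = 0.2655.

Y_obs ≈ 0.265 g VSS/g soluble BOD₅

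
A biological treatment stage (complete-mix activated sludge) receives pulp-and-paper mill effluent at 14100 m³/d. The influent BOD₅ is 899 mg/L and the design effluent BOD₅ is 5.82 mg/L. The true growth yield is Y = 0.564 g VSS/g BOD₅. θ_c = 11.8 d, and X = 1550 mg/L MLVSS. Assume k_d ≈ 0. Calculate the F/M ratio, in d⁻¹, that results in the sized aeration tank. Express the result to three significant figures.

Biomass mass balance (decay neglected): V·X = Y·Q·(S₀ − S)·θ_c, so V = 0.564 × 14100 × (899 − 5.82) × 11.8 / 1550 = 54074 m³.
Food-to-microorganism ratio F/M = Q S₀ / (V X) = 14100 × 899 / (54074 × 1550) = 0.1512 d⁻¹.

F/M ≈ 0.151 d⁻¹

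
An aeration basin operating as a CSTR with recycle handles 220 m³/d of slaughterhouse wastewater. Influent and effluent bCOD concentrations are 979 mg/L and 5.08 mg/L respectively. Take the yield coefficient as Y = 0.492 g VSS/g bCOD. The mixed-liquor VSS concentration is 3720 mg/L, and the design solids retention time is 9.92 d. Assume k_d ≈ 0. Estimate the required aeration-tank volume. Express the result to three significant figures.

Biomass mass balance (decay neglected): V·X = Y·Q·(S₀ − S)·θ_c, so V = 0.492 × 220 × (979 − 5.08) × 9.92 / 3720 = 281.1 m³.

V ≈ 281 m³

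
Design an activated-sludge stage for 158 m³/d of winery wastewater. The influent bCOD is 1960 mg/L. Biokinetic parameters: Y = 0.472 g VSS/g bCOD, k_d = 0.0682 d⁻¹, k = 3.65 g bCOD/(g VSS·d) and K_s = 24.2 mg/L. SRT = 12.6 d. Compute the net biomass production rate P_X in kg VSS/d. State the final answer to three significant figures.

P_X ≈ 78.5 kg VSS/d

From the Monod/SRT balance for a CMAS, S = K_s·(1+k_d θ_c)/[θ_c·(Y k − k_d) − 1] = 24.2 × (1 + 0.0682 × 12.6) / [12.6 × (0.472 × 3.65 − 0.0682) − 1] = 45.00 / 19.85 = 2.267 mg/L.
The observed yield is Y_obs = Y/(1 + k_d·θ_c) = 0.472 / (1 + 0.0682 × 12.6) = 0.472 / 1.859 = 0.2539 g VSS per g bCOD removed.
Substrate removed = Q·(S₀ − S) = 158 m³/d × (1960 − 2.27) g/m³ = 3.09×10^5 g/d = 309.3 kg/d.
Biomass produced: P_X = Y_obs·Q·ΔS = 0.2539 × 309.3 ≈ 78.52 kg VSS/d.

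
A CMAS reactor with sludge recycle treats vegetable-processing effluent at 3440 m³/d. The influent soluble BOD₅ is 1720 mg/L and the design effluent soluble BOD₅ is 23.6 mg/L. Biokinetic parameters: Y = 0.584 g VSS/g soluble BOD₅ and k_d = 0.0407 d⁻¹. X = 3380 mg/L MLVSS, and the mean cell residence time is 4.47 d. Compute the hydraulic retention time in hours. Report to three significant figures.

τ ≈ 26.6 h

From the SRT design equation V = Y Q (S₀−S) θ_c / [X (1 + k_d θ_c)] = 0.584 × 3440 × (1720 − 23.6) × 4.47 / [3380 × (1 + 0.0407 × 4.47)] = 1.52×10^7 / 3995 = 3813 m³.
HRT = V/Q = 3813 m³ / 3440 m³·d⁻¹ = 1.109 d × 24 = 26.60 h.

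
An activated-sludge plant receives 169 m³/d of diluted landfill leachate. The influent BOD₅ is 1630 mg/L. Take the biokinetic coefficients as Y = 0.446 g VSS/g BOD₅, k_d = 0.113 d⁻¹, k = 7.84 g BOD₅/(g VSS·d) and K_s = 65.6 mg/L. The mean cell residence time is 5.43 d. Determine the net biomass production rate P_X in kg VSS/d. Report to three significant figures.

P_X ≈ 75.9 kg VSS/d

For a completely mixed reactor with recycle the Lawrence–McCarty relation gives S = K_s·(1 + k_d·θ_c) / [θ_c·(Y·k − k_d) − 1] = 65.6 × (1 + 0.113 × 5.43) / [5.43 × (0.446 × 7.84 − 0.113) − 1] = 105.9 / 17.37 = 6.093 mg/L.
Observed yield with endogenous decay: Y_obs = Y / (1 + k_d·θ_c) = 0.446 / (1 + 0.113 × 5.43) = 0.446 / 1.614 = 0.2764 g VSS/g BOD₅.
ΔS = 1630 − 6.09 = 1624 mg/L, so the substrate removal rate is 169 × 1624/1000 = 274.4 kg BOD₅/d.
P_X = Y_obs · Q(S₀ − S) = 0.2764 × 274.4 = 75.86 kg VSS/d.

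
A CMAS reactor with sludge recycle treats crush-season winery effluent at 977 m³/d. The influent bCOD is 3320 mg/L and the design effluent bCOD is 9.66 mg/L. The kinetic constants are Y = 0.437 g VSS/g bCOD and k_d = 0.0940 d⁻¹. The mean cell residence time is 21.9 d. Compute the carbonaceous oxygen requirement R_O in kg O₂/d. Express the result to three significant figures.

R_O ≈ 2580 kg O₂/d

The observed yield is Y_obs = Y/(1 + k_d·θ_c) = 0.437 / (1 + 0.0940 × 21.9) = 0.437 / 3.059 = 0.1429 g VSS per g bCOD removed.
ΔS = 3320 − 9.66 = 3310 mg/L, so the substrate removal rate is 977 × 3310/1000 = 3234 kg bCOD/d.
Net sludge production P_X = 0.1429 × 3234 = 462.1 kg VSS/d.
R_O = Q·ΔS − 1.42 P_X = 3234 − 656.2 = 2578 kg O₂/d.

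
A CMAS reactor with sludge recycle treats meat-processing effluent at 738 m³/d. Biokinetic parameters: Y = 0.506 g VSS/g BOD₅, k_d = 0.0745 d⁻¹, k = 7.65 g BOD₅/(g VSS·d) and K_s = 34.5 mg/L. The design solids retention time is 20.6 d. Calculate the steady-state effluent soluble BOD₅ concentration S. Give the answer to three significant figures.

From the Monod/SRT balance for a CMAS, S = K_s·(1+k_d θ_c)/[θ_c·(Y k − k_d) − 1] = 34.5 × (1 + 0.0745 × 20.6) / [20.6 × (0.506 × 7.65 − 0.0745) − 1] = 87.45 / 77.21 = 1.133 mg/L.

S ≈ 1.13 mg/L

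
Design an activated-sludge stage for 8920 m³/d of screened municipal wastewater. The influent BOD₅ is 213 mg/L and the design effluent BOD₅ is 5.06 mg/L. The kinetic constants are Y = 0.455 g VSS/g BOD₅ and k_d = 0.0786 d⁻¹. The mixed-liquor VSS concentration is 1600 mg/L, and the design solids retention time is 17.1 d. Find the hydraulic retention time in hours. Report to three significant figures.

Steady-state biomass mass balance: V·X·(1 + k_d·θ_c) = Y·Q·(S₀ − S)·θ_c, so V = 0.455 × 8920 × (213 − 5.06) × 17.1 / [1600 × (1 + 0.0786 × 17.1)] = 1.44×10^7 / 3750 = 3848 m³.
HRT = V/Q = 3848 m³ / 8920 m³·d⁻¹ = 0.4314 d × 24 = 10.35 h.

τ ≈ 10.4 h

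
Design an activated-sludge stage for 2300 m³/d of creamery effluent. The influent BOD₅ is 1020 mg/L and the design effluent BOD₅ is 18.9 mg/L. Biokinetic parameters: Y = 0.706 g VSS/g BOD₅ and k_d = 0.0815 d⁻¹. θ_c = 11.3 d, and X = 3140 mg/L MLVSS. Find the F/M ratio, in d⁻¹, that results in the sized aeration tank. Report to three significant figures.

From the SRT design equation V = Y Q (S₀−S) θ_c / [X (1 + k_d θ_c)] = 0.706 × 2300 × (1020 − 18.9) × 11.3 / [3140 × (1 + 0.0815 × 11.3)] = 1.84×10^7 / 6032 = 3045 m³.
F/M = applied load / biomass = Q·S₀/(V·X) = 2300 × 1020 / (3045 × 3140) = 0.2453 d⁻¹.

F/M ≈ 0.245 d⁻¹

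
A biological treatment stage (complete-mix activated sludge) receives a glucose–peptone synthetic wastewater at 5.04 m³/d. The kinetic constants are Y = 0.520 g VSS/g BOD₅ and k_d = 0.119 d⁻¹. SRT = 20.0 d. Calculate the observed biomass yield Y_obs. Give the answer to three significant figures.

Y_obs ≈ 0.154 g VSS/g BOD₅

Observed yield with endogenous decay: Y_obs = Y / (1 + k_d·θ_c) = 0.520 / (1 + 0.119 × 20.0) = 0.520 / 3.380 = 0.1538 g VSS/g BOD₅.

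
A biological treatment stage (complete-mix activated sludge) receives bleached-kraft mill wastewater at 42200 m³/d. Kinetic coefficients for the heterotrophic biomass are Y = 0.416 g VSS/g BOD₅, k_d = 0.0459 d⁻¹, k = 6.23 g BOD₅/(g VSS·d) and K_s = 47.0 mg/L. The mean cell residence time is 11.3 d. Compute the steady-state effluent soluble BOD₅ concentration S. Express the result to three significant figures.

S ≈ 2.57 mg/L

Effluent substrate depends only on kinetics and SRT: S = K_s(1 + k_d θ_c) / [θ_c(Yk − k_d) − 1] = 47.0 × (1 + 0.0459 × 11.3) / [11.3 × (0.416 × 6.23 − 0.0459) − 1] = 71.38 / 27.77 = 2.571 mg/L.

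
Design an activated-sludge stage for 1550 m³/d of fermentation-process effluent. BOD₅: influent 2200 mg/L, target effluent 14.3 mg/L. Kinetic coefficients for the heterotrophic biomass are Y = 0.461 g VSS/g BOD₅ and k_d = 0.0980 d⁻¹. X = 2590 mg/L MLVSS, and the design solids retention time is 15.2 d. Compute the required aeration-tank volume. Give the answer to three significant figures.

Rearranging the biomass balance for a CMAS with decay, V = Y·Q·ΔS·θ_c / [X·(1+k_d θ_c)] = 0.461 × 1550 × (2200 − 14.3) × 15.2 / [2590 × (1 + 0.0980 × 15.2)] = 2.37×10^7 / 6448 = 3682 m³.

V ≈ 3680 m³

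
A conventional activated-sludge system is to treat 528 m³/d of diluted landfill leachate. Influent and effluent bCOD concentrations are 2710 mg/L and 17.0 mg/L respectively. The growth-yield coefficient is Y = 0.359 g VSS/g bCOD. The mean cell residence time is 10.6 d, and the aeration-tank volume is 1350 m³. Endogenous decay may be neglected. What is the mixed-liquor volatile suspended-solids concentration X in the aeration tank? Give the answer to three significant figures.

X ≈ 4010 mg/L

From V·X = Y·Q·(S₀ − S)·θ_c (decay neglected): X = 0.359 × 528 × (2710 − 17.0) × 10.6 / 1350 = 4008 mg/L.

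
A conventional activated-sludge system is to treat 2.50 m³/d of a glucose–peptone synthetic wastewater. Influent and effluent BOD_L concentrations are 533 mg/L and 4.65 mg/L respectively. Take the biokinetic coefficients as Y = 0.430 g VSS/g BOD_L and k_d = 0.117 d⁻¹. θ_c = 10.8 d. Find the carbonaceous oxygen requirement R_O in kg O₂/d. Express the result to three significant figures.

R_O ≈ 0.965 kg O₂/d

Correct the yield for decay: Y_obs = Y/(1 + k_d θ_c) = 0.430 / (1 + 0.117 × 10.8) = 0.430 / 2.264 = 0.1900.
Mass of BOD_L removed per day: Q(S₀ − S) = 2.50 × 528.4 g/m³ = 1.321 kg/d.
P_X = Y_obs·Q·(S₀ − S) = 0.1900 × 1.321 = 0.2509 kg VSS/d.
R_O = Q·ΔS − 1.42 P_X = 1.321 − 0.3563 = 0.9646 kg O₂/d.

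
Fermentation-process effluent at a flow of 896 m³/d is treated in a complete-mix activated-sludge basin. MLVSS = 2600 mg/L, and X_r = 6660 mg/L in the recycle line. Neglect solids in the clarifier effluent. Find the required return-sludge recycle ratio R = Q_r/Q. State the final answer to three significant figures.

R = Q_r/Q = X/(X_r − X) = 2600 / (6660 − 2600) = 0.6404.

R ≈ 0.640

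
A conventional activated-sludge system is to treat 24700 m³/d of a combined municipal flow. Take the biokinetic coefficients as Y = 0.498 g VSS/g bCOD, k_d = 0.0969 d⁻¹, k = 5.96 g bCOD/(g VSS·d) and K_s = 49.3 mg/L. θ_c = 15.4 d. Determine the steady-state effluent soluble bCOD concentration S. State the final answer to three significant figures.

S ≈ 2.84 mg/L

Effluent substrate depends only on kinetics and SRT: S = K_s(1 + k_d θ_c) / [θ_c(Yk − k_d) − 1] = 49.3 × (1 + 0.0969 × 15.4) / [15.4 × (0.498 × 5.96 − 0.0969) − 1] = 122.9 / 43.22 = 2.843 mg/L.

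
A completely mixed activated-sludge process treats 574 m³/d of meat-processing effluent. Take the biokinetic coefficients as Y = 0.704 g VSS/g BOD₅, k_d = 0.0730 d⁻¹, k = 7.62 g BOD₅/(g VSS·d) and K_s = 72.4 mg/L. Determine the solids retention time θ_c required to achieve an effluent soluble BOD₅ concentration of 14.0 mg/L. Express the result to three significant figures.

From 1/θ_c = Y·k·S/(K_s + S) − k_d: Y·k·S/(K_s+S) = 0.704 × 7.62 × 14.0 / (72.4 + 14.0) = 0.8692 d⁻¹.
Then 1/θ_c = μ − k_d = 0.8692 − 0.0730 = 0.7962 d⁻¹, giving θ_c = 1.256 d.

θ_c ≈ 1.26 d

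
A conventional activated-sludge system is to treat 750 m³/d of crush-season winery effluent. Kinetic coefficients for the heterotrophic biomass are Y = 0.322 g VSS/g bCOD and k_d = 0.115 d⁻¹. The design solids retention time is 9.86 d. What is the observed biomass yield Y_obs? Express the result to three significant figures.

Y_obs ≈ 0.151 g VSS/g bCOD

The observed yield is Y_obs = Y/(1 + k_d·θ_c) = 0.322 / (1 + 0.115 × 9.86) = 0.322 / 2.134 = 0.1509 g VSS per g bCOD removed.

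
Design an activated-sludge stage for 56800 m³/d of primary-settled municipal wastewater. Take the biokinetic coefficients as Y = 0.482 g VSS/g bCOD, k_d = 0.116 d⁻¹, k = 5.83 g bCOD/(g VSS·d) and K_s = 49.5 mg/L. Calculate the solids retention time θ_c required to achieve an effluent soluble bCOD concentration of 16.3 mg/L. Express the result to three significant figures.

θ_c ≈ 1.72 d

Specific growth rate at S = 16.3 mg/L: μ = YkS/(K_s+S) = 0.482·5.83·16.3/(49.5+16.3) = 0.6961 d⁻¹.
Then 1/θ_c = μ − k_d = 0.6961 − 0.116 = 0.5801 d⁻¹, giving θ_c = 1.724 d.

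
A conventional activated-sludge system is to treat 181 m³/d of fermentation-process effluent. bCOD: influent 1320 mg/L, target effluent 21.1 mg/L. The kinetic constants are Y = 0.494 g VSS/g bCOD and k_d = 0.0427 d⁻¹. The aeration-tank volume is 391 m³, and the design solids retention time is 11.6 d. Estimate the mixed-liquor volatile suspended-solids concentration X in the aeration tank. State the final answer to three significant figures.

X ≈ 2300 mg/L

Solving the biomass balance for X: X = Y Q (S₀−S) θ_c / [V (1+k_d θ_c)] = 0.494 × 181 × (1320 − 21.1) × 11.6 / [391 × (1 + 0.0427 × 11.6)] = 2304 mg/L.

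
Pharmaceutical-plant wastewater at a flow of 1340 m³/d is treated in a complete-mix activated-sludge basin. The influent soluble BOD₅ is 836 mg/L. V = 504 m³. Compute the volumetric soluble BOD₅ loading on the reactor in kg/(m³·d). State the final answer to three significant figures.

Applied soluble BOD₅ load per unit volume = Q·S₀/V = (1340 × 836/1000)/504.0 = 2.223 kg soluble BOD₅·m⁻³·d⁻¹.

L_v ≈ 2.22 kg soluble BOD₅/(m³·d)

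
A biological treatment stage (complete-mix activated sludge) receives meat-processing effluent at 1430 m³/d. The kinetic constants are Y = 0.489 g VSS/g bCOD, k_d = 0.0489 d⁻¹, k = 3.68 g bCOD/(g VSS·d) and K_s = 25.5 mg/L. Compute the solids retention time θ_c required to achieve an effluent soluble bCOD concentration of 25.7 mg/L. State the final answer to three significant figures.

From 1/θ_c = Y·k·S/(K_s + S) − k_d: Y·k·S/(K_s+S) = 0.489 × 3.68 × 25.7 / (25.5 + 25.7) = 0.9033 d⁻¹.
θ_c = 1/(μ − k_d) = 1/(0.9033 − 0.0489) = 1/0.8544 = 1.170 d.

θ_c ≈ 1.17 d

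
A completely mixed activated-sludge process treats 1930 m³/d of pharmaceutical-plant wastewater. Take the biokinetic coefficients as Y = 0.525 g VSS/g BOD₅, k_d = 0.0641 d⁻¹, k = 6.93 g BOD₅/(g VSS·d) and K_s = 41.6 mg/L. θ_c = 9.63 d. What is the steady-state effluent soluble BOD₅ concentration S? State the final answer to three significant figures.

S ≈ 2.01 mg/L

For a completely mixed reactor with recycle the Lawrence–McCarty relation gives S = K_s·(1 + k_d·θ_c) / [θ_c·(Y·k − k_d) − 1] = 41.6 × (1 + 0.0641 × 9.63) / [9.63 × (0.525 × 6.93 − 0.0641) − 1] = 67.28 / 33.42 = 2.013 mg/L.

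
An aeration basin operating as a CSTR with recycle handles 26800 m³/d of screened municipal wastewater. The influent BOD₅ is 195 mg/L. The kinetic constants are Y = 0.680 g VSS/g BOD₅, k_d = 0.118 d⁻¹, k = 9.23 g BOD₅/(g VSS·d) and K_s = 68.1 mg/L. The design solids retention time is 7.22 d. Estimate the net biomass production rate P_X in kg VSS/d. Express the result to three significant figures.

Effluent substrate depends only on kinetics and SRT: S = K_s(1 + k_d θ_c) / [θ_c(Yk − k_d) − 1] = 68.1 × (1 + 0.118 × 7.22) / [7.22 × (0.680 × 9.23 − 0.118) − 1] = 126.1 / 43.46 = 2.902 mg/L.
Y_obs = Y / (1 + k_d θ_c) = 0.680 / (1 + 0.118 × 7.22) = 0.680 / 1.852 = 0.3672.
Mass of BOD₅ removed per day: Q(S₀ − S) = 26800 × 192.1 g/m³ = 5148 kg/d.
P_X = Y_obs · Q(S₀ − S) = 0.3672 × 5148 = 1890 kg VSS/d.

P_X ≈ 1890 kg VSS/d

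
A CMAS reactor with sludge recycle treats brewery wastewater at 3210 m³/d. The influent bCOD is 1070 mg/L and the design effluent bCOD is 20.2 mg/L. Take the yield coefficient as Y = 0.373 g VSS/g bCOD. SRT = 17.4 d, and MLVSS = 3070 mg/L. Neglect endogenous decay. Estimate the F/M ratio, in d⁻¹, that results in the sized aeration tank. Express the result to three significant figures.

F/M ≈ 0.157 d⁻¹

With k_d = 0 the design equation reduces to V = Y Q (S₀−S) θ_c / X = 0.373 × 3210 × (1070 − 20.2) × 17.4 / 3070 = 7124 m³.
F/M = Q·S₀ / (V·X) = 3210 × 1070 / (7124 × 3070) = 0.1570 g bCOD·(g VSS·d)⁻¹.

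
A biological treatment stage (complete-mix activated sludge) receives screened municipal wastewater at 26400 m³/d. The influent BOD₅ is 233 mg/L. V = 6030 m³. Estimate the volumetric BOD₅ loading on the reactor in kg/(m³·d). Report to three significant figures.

L_v = Q S₀ / V = 26400 × 233 × 10⁻³ / 6030 = 1.020 kg/(m³·d).

L_v ≈ 1.02 kg BOD₅/(m³·d)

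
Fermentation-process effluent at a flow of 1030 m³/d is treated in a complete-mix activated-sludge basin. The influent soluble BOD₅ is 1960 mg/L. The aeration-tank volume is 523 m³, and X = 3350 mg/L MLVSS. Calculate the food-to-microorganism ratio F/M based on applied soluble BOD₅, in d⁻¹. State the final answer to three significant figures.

F/M = applied load / biomass = Q·S₀/(V·X) = 1030 × 1960 / (523.0 × 3350) = 1.152 d⁻¹.

F/M ≈ 1.15 d⁻¹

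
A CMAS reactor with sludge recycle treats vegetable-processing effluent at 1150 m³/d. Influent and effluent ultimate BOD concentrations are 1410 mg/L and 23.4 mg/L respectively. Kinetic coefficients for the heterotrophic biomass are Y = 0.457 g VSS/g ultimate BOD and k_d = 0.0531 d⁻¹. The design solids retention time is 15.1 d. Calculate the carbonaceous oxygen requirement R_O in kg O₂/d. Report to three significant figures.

R_O ≈ 1020 kg O₂/d

Observed yield with endogenous decay: Y_obs = Y / (1 + k_d·θ_c) = 0.457 / (1 + 0.0531 × 15.1) = 0.457 / 1.802 = 0.2536 g VSS/g ultimate BOD.
Q·(S₀ − S) = 1150 × (1410 − 23.4) × 10⁻³ = 1595 kg/d removed.
Biomass synthesised: P_X = Y_obs × 1595 = 404.4 kg VSS/d.
Carbonaceous O₂ demand = substrate oxidised − cell-mass equivalent = 1595 − 1.42 × 404.4 = 1020 kg O₂/d.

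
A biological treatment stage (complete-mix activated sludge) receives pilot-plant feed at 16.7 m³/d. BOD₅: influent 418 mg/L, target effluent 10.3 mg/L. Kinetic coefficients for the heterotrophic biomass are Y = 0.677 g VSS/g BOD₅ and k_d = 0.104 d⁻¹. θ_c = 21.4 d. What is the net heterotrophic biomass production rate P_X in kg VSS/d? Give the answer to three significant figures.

P_X ≈ 1.43 kg VSS/d

The observed yield is Y_obs = Y/(1 + k_d·θ_c) = 0.677 / (1 + 0.104 × 21.4) = 0.677 / 3.226 = 0.2099 g VSS per g BOD₅ removed.
Mass of BOD₅ removed per day: Q(S₀ − S) = 16.7 × 407.7 g/m³ = 6.809 kg/d.
Net biomass production P_X = Y_obs × Q·(S₀ − S) = 0.2099 × 6.809 = 1.429 kg VSS/d.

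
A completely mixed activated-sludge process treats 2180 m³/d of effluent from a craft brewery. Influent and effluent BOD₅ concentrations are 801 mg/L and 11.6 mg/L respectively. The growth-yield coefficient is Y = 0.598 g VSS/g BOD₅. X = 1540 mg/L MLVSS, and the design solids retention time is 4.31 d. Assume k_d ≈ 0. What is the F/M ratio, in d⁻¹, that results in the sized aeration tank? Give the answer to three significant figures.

V·X = Y·Q·ΔS·θ_c gives V = 0.598 × 2180 × (801 − 11.6) × 4.31 / 1540 = 2880 m³.
F/M = applied load / biomass = Q·S₀/(V·X) = 2180 × 801 / (2880 × 1540) = 0.3937 d⁻¹.

F/M ≈ 0.394 d⁻¹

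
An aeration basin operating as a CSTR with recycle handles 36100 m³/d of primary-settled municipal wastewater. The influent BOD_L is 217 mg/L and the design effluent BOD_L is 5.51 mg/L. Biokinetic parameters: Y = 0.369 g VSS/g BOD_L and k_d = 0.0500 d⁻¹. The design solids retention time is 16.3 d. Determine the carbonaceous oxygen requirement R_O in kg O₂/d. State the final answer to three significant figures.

Y_obs = Y / (1 + k_d θ_c) = 0.369 / (1 + 0.0500 × 16.3) = 0.369 / 1.815 = 0.2033.
ΔS = 217 − 5.51 = 211.5 mg/L, so the substrate removal rate is 36100 × 211.5/1000 = 7635 kg BOD_L/d.
P_X = Y_obs·Q·(S₀ − S) = 0.2033 × 7635 = 1552 kg VSS/d.
R_O = Q·(S₀ − S) − 1.42·P_X = 7635 − 1.42 × 1552 = 5431 kg O₂/d.

R_O ≈ 5430 kg O₂/d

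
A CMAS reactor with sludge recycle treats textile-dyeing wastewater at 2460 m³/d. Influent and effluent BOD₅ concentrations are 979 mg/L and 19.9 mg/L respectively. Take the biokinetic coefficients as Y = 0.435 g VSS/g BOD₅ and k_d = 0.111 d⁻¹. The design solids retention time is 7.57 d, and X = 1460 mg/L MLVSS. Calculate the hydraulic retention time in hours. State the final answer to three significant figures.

Rearranging the biomass balance for a CMAS with decay, V = Y·Q·ΔS·θ_c / [X·(1+k_d θ_c)] = 0.435 × 2460 × (979 − 19.9) × 7.57 / [1460 × (1 + 0.111 × 7.57)] = 7.77×10^6 / 2687 = 2892 m³.
τ = V/Q = 2892/2460 = 1.175 d, or 28.21 h.

τ ≈ 28.2 h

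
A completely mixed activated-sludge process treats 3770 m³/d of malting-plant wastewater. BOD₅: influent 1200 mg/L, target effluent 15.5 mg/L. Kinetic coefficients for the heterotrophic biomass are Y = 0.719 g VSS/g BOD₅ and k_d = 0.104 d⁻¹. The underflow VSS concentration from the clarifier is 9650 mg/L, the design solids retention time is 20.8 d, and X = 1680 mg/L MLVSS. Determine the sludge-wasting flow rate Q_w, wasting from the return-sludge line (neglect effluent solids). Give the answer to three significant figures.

Q_w ≈ 105 m³/d

Rearranging the biomass balance for a CMAS with decay, V = Y·Q·ΔS·θ_c / [X·(1+k_d θ_c)] = 0.719 × 3770 × (1200 − 15.5) × 20.8 / [1680 × (1 + 0.104 × 20.8)] = 6.68×10^7 / 5314 = 12567 m³.
Wasting from the return line (neglecting effluent solids): Q_w = V·X / (θ_c·X_r) = 12567 × 1680 / (20.8 × 9650) = 105.2 m³/d.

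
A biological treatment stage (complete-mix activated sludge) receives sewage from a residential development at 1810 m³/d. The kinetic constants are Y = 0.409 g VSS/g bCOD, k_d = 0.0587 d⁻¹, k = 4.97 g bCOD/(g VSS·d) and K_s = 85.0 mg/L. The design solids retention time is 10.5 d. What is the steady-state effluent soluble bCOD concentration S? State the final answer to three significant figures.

For a completely mixed reactor with recycle the Lawrence–McCarty relation gives S = K_s·(1 + k_d·θ_c) / [θ_c·(Y·k − k_d) − 1] = 85.0 × (1 + 0.0587 × 10.5) / [10.5 × (0.409 × 4.97 − 0.0587) − 1] = 137.4 / 19.73 = 6.964 mg/L.

S ≈ 6.96 mg/L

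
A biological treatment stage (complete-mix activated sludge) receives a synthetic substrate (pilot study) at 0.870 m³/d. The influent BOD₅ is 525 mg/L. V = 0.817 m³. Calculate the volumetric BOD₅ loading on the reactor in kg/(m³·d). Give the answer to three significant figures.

L_v ≈ 0.559 kg BOD₅/(m³·d)

Applied BOD₅ load per unit volume = Q·S₀/V = (0.870 × 525/1000)/0.8170 = 0.5591 kg BOD₅·m⁻³·d⁻¹.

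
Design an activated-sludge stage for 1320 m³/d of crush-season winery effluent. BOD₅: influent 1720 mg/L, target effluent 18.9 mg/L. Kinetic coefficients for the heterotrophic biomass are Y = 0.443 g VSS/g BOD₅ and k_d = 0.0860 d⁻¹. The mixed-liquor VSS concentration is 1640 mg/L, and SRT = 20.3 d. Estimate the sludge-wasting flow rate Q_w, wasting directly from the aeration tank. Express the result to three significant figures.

Q_w ≈ 221 m³/d

Rearranging the biomass balance for a CMAS with decay, V = Y·Q·ΔS·θ_c / [X·(1+k_d θ_c)] = 0.443 × 1320 × (1720 − 18.9) × 20.3 / [1640 × (1 + 0.0860 × 20.3)] = 2.02×10^7 / 4503 = 4484 m³.
For wasting at MLVSS concentration, Q_w = V/θ_c = 4484/20.3 = 220.9 m³/d.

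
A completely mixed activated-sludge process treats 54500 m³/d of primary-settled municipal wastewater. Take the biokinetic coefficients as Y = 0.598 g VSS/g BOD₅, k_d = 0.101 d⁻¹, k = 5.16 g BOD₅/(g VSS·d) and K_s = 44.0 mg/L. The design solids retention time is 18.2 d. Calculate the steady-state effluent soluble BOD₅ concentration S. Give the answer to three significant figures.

For a completely mixed reactor with recycle the Lawrence–McCarty relation gives S = K_s·(1 + k_d·θ_c) / [θ_c·(Y·k − k_d) − 1] = 44.0 × (1 + 0.101 × 18.2) / [18.2 × (0.598 × 5.16 − 0.101) − 1] = 124.9 / 53.32 = 2.342 mg/L.

S ≈ 2.34 mg/L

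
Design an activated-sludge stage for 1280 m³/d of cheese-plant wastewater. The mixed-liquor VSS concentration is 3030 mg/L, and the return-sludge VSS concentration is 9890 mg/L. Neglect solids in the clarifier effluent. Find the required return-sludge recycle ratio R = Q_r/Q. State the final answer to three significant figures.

R ≈ 0.442

Mass balance around the secondary clarifier (neglecting effluent solids): R = X / (X_r − X) = 3030 / (9890 − 3030) = 0.4417.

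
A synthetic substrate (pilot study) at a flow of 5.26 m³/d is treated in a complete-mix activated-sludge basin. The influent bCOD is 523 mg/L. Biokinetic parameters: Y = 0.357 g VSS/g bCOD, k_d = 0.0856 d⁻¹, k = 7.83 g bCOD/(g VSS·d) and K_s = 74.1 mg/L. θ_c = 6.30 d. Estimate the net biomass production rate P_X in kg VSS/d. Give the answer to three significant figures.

P_X ≈ 0.629 kg VSS/d

From the Monod/SRT balance for a CMAS, S = K_s·(1+k_d θ_c)/[θ_c·(Y k − k_d) − 1] = 74.1 × (1 + 0.0856 × 6.30) / [6.30 × (0.357 × 7.83 − 0.0856) − 1] = 114.1 / 16.07 = 7.097 mg/L.
Y_obs = Y / (1 + k_d θ_c) = 0.357 / (1 + 0.0856 × 6.30) = 0.357 / 1.539 = 0.2319.
Mass of bCOD removed per day: Q(S₀ − S) = 5.26 × 515.9 g/m³ = 2.714 kg/d.
P_X = Y_obs · Q(S₀ − S) = 0.2319 × 2.714 = 0.6294 kg VSS/d.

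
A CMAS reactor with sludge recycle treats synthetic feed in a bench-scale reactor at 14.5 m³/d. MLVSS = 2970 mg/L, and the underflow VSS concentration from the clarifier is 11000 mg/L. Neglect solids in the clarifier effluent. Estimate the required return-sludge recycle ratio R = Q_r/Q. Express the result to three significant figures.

R = Q_r/Q = X/(X_r − X) = 2970 / (11000 − 2970) = 0.3699.

R ≈ 0.370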